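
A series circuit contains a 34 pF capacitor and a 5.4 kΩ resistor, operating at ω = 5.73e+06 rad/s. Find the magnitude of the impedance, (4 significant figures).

7450 Ω

X_C = 1/(ωC) = 5133 Ω
Z = 5400 − j5133 Ω
|Z| = √(5400² + 5133²) = 7450 Ω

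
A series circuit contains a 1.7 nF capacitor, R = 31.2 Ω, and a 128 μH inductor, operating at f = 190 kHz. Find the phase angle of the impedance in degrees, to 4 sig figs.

ω = 2πf = 1.194e+06 rad/s
X_L = ωL = 152.8 Ω
X_C = 1/(ωC) = 492.7 Ω
Net reactance X = X_L − X_C = -339.9 Ω
Z = 31.20 − j339.9 Ω
|Z| = √(31.20² + 339.9²) = 341.4 Ω
∠Z = arctan(-339.9/31.20) = -84.76°

-84.76°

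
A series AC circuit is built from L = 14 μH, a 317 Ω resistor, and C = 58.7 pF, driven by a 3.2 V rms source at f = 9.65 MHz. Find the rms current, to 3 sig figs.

ω = 2πf = 6.063e+07 rad/s
X_L = ωL = 849 Ω
X_C = 1/(ωC) = 281 Ω
Net reactance X = X_L − X_C = 568 Ω
Z = 317 + j568 Ω
|Z| = √(317² + 568²) = 650 Ω
I = V/|Z| = 3.2/650 = 4.92 mA

4.92 mA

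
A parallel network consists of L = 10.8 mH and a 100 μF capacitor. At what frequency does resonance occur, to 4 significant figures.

153.1 Hz

ω₀ = 1/√(LC) = 1/√(0.0108 × 0.0001) = 962.3 rad/s
f₀ = ω₀/(2π) = 153.1 Hz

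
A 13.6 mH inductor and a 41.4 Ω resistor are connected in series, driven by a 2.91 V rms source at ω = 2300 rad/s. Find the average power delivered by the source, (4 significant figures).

130.2 mW

X_L = ωL = 31.28 Ω
Z = 41.40 + j31.28 Ω
|Z| = √(41.40² + 31.28²) = 51.89 Ω
∠Z = arctan(31.28/41.40) = 37.07°
I = V/|Z| = 56.08 mA
P = VI cos φ = 2.91 × 0.05608 × cos(37.07°) = 130.2 mW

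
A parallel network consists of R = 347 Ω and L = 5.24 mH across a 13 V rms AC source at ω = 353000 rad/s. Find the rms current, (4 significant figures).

X_L = ωL = 1850 Ω
Parallel: admittances add. Y = 1/R + 1/(jωL)
Y = (0.002882 − j0.0005406) S
|Y| = 0.002932 S → |Z| = 1/|Y| = 341.1 Ω, ∠Z = −∠Y = 10.62°
I = V/|Z| = 13/341.1 = 38.12 mA

38.12 mA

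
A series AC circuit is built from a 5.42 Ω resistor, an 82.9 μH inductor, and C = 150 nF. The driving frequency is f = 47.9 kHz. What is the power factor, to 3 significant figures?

ω = 2πf = 301000 rad/s
X_L = ωL = 24.9 Ω
X_C = 1/(ωC) = 22.2 Ω
Net reactance X = X_L − X_C = 2.80 Ω
Z = 5.42 + j2.80 Ω
|Z| = √(5.42² + 2.80²) = 6.10 Ω
∠Z = arctan(2.80/5.42) = 27.3°
cos φ = cos(27.3°) = 0.889

0.889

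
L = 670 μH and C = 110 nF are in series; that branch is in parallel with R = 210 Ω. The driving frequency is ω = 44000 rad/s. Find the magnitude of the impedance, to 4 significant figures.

X_L = ωL = 29.48 Ω
X_C = 1/(ωC) = 206.6 Ω
Branch 1: Z₁ = R = 210.0 Ω
Branch 2 (series LC): Z₂ = j(X_L − X_C) = −j177.1 Ω
Parallel: Z = Z₁Z₂/(Z₁+Z₂), |Z| = 135.4 Ω, ∠Z = -49.85°

135.4 Ω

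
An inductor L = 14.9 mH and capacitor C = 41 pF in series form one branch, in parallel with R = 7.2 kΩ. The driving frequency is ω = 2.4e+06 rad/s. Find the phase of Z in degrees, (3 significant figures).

15.7°

X_L = ωL = 35800 Ω
X_C = 1/(ωC) = 10200 Ω
Branch 1: Z₁ = R = 7200 Ω
Branch 2 (series LC): Z₂ = j(X_L − X_C) = j25600 Ω
Parallel: Z = Z₁Z₂/(Z₁+Z₂), |Z| = 6930 Ω, ∠Z = 15.7°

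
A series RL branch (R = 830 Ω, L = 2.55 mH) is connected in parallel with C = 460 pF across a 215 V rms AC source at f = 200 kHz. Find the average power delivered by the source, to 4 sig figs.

ω = 2πf = 1.257e+06 rad/s
X_L = ωL = 3204 Ω
X_C = 1/(ωC) = 1730 Ω
Branch 1 (R+jX_L): Z₁ = 830.0 + j3204 Ω, |Z₁| = 3310 Ω
Branch 2 (−jX_C): Z₂ = −j1730 Ω
Parallel: Z = Z₁Z₂/(Z₁+Z₂), |Z| = 3384 Ω, ∠Z = -75.15°
I = V/|Z| = 63.53 mA
P = VI cos φ = 215 × 0.06353 × cos(-75.15°) = 3.501 W

3.501 W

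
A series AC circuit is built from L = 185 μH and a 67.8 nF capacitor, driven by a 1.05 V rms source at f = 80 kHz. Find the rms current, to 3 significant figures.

ω = 2πf = 502700 rad/s
X_L = ωL = 93.0 Ω
X_C = 1/(ωC) = 29.3 Ω
Net reactance X = X_L − X_C = 63.6 Ω
Z = j63.6 Ω
|Z| = √(0² + 63.6²) = 63.6 Ω
I = V/|Z| = 1.05/63.6 = 16.5 mA

16.5 mA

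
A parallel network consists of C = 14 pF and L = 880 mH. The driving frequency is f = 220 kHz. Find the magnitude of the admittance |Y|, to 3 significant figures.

18.5 μS

ω = 2πf = 1.382e+06 rad/s
X_L = ωL = 1.22e+06 Ω
X_C = 1/(ωC) = 51700 Ω
Parallel: admittances add. Y = 1/(jωL) + jωC
Y = (0 + j1.85e-05) S
|Y| = 1.85e-05 S → |Z| = 1/|Y| = 54000 Ω, ∠Z = −∠Y = -90.0°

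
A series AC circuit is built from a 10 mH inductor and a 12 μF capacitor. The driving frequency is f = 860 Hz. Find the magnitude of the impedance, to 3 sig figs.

ω = 2πf = 5404 rad/s
X_L = ωL = 54.0 Ω
X_C = 1/(ωC) = 15.4 Ω
Net reactance X = X_L − X_C = 38.6 Ω
Z = j38.6 Ω
|Z| = √(0² + 38.6²) = 38.6 Ω

38.6 Ω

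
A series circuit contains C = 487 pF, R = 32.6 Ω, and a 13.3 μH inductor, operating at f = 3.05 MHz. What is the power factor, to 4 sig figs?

0.2155

ω = 2πf = 1.916e+07 rad/s
X_L = ωL = 254.9 Ω
X_C = 1/(ωC) = 107.1 Ω
Net reactance X = X_L − X_C = 147.7 Ω
Z = 32.60 + j147.7 Ω
|Z| = √(32.60² + 147.7²) = 151.3 Ω
∠Z = arctan(147.7/32.60) = 77.56°
cos φ = cos(77.56°) = 0.2155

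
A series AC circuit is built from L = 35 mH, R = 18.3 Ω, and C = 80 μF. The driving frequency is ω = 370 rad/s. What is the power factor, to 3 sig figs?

X_L = ωL = 13.0 Ω
X_C = 1/(ωC) = 33.8 Ω
Net reactance X = X_L − X_C = -20.8 Ω
Z = 18.3 − j20.8 Ω
|Z| = √(18.3² + 20.8²) = 27.7 Ω
∠Z = arctan(-20.8/18.3) = -48.7°
cos φ = cos(-48.7°) = 0.660

0.660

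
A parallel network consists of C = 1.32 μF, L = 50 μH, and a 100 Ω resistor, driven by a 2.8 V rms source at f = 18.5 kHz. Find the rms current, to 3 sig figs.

ω = 2πf = 116200 rad/s
X_L = ωL = 5.81 Ω
X_C = 1/(ωC) = 6.52 Ω
Parallel: admittances add. Y = 1/R + 1/(jωL) + jωC
Y = (0.0100 − j0.0186) S
|Y| = 0.0211 S → |Z| = 1/|Y| = 47.3 Ω, ∠Z = −∠Y = 61.8°
I = V/|Z| = 2.8/47.3 = 59.2 mA

59.2 mA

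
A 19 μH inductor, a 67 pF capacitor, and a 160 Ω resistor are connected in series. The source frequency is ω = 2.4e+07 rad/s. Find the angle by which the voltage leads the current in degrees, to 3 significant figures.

X_L = ωL = 456 Ω
X_C = 1/(ωC) = 622 Ω
Net reactance X = X_L − X_C = -166 Ω
Z = 160 − j166 Ω
|Z| = √(160² + 166²) = 230 Ω
∠Z = arctan(-166/160) = -46.0°

-46.0°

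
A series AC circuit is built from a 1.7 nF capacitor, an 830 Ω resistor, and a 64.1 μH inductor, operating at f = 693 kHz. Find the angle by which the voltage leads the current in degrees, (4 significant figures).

ω = 2πf = 4.354e+06 rad/s
X_L = ωL = 279.1 Ω
X_C = 1/(ωC) = 135.1 Ω
Net reactance X = X_L − X_C = 144.0 Ω
Z = 830.0 + j144.0 Ω
|Z| = √(830.0² + 144.0²) = 842.4 Ω
∠Z = arctan(144.0/830.0) = 9.843°

9.843°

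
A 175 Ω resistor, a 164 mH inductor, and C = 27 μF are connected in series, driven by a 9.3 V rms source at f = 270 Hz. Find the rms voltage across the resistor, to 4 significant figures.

5.243 V

ω = 2πf = 1696 rad/s
X_L = ωL = 278.2 Ω
X_C = 1/(ωC) = 21.83 Ω
Net reactance X = X_L − X_C = 256.4 Ω
Z = 175.0 + j256.4 Ω
|Z| = √(175.0² + 256.4²) = 310.4 Ω
I = V/|Z| = 29.96 mA
V_R = I·|Z_R| = 0.02996 × 175.0 = 5.243 V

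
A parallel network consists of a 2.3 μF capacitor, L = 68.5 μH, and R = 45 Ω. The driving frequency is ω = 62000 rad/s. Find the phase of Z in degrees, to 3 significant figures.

76.5°

X_L = ωL = 4.25 Ω
X_C = 1/(ωC) = 7.01 Ω
Parallel: admittances add. Y = 1/R + 1/(jωL) + jωC
Y = (0.0222 − j0.0929) S
|Y| = 0.0955 S → |Z| = 1/|Y| = 10.5 Ω, ∠Z = −∠Y = 76.5°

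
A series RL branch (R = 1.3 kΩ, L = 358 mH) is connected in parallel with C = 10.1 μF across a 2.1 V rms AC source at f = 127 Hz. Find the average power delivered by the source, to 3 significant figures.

ω = 2πf = 798.0 rad/s
X_L = ωL = 286 Ω
X_C = 1/(ωC) = 124 Ω
Branch 1 (R+jX_L): Z₁ = 1300 + j286 Ω, |Z₁| = 1330 Ω
Branch 2 (−jX_C): Z₂ = −j124 Ω
Parallel: Z = Z₁Z₂/(Z₁+Z₂), |Z| = 126 Ω, ∠Z = -84.7°
I = V/|Z| = 16.7 mA
P = VI cos φ = 2.1 × 0.0167 × cos(-84.7°) = 3.24 mW

3.24 mW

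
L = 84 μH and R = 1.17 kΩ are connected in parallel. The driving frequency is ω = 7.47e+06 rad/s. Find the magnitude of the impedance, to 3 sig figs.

553 Ω

X_L = ωL = 627 Ω
Parallel: admittances add. Y = 1/R + 1/(jωL)
Y = (0.000855 − j0.00159) S
|Y| = 0.00181 S → |Z| = 1/|Y| = 553 Ω, ∠Z = −∠Y = 61.8°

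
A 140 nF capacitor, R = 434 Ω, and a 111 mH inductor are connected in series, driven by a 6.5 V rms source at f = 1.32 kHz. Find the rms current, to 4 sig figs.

ω = 2πf = 8294 rad/s
X_L = ωL = 920.6 Ω
X_C = 1/(ωC) = 861.2 Ω
Net reactance X = X_L − X_C = 59.38 Ω
Z = 434.0 + j59.38 Ω
|Z| = √(434.0² + 59.38²) = 438.0 Ω
I = V/|Z| = 6.5/438.0 = 14.84 mA

14.84 mA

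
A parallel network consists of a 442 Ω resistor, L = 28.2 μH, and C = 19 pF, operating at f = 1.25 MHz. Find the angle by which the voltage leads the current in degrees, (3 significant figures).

62.6°

ω = 2πf = 7.854e+06 rad/s
X_L = ωL = 221 Ω
X_C = 1/(ωC) = 6700 Ω
Parallel: admittances add. Y = 1/R + 1/(jωL) + jωC
Y = (0.00226 − j0.00437) S
|Y| = 0.00492 S → |Z| = 1/|Y| = 203 Ω, ∠Z = −∠Y = 62.6°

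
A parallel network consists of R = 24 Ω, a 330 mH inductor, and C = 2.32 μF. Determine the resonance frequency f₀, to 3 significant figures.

ω₀ = 1/√(LC) = 1/√(0.33 × 2.32e-06) = 1143 rad/s
f₀ = ω₀/(2π) = 182 Hz

182 Hz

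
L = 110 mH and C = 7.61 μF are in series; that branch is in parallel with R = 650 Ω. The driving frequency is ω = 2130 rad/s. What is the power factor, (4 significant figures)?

0.2567

X_L = ωL = 234.3 Ω
X_C = 1/(ωC) = 61.69 Ω
Branch 1: Z₁ = R = 650.0 Ω
Branch 2 (series LC): Z₂ = j(X_L − X_C) = j172.6 Ω
Parallel: Z = Z₁Z₂/(Z₁+Z₂), |Z| = 166.8 Ω, ∠Z = 75.13°
cos φ = cos(75.13°) = 0.2567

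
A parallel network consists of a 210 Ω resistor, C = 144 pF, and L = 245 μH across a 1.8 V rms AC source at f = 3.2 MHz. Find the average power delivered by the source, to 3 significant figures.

ω = 2πf = 2.011e+07 rad/s
X_L = ωL = 4930 Ω
X_C = 1/(ωC) = 345 Ω
Parallel: admittances add. Y = 1/R + 1/(jωL) + jωC
Y = (0.00476 + j0.00269) S
|Y| = 0.00547 S → |Z| = 1/|Y| = 183 Ω, ∠Z = −∠Y = -29.5°
I = V/|Z| = 9.85 mA
P = VI cos φ = 1.8 × 0.00985 × cos(-29.5°) = 15.4 mW

15.4 mW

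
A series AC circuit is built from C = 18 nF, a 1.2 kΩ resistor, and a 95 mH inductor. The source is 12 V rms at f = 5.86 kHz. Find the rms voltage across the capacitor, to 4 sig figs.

7.795 V

ω = 2πf = 36820 rad/s
X_L = ωL = 3498 Ω
X_C = 1/(ωC) = 1509 Ω
Net reactance X = X_L − X_C = 1989 Ω
Z = 1200 + j1989 Ω
|Z| = √(1200² + 1989²) = 2323 Ω
I = V/|Z| = 5.166 mA
V_C = I·|Z_C| = 0.005166 × 1509 = 7.795 V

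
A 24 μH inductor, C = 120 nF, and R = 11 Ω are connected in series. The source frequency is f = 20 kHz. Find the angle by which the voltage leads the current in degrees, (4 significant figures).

ω = 2πf = 125700 rad/s
X_L = ωL = 3.016 Ω
X_C = 1/(ωC) = 66.31 Ω
Net reactance X = X_L − X_C = -63.30 Ω
Z = 11.00 − j63.30 Ω
|Z| = √(11.00² + 63.30²) = 64.25 Ω
∠Z = arctan(-63.30/11.00) = -80.14°

-80.14°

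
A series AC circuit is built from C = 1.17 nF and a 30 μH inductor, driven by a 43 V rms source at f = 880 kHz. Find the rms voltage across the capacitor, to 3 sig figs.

588 V

ω = 2πf = 5.529e+06 rad/s
X_L = ωL = 166 Ω
X_C = 1/(ωC) = 155 Ω
Net reactance X = X_L − X_C = 11.3 Ω
Z = j11.3 Ω
|Z| = √(0² + 11.3²) = 11.3 Ω
I = V/|Z| = 3.81 A
V_C = I·|Z_C| = 3.81 × 155 = 588 V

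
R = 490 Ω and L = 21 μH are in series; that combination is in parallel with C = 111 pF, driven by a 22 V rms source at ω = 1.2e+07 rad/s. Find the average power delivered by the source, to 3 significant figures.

X_L = ωL = 252 Ω
X_C = 1/(ωC) = 751 Ω
Branch 1 (R+jX_L): Z₁ = 490 + j252 Ω, |Z₁| = 551 Ω
Branch 2 (−jX_C): Z₂ = −j751 Ω
Parallel: Z = Z₁Z₂/(Z₁+Z₂), |Z| = 592 Ω, ∠Z = -17.3°
I = V/|Z| = 37.2 mA
P = VI cos φ = 22 × 0.0372 × cos(-17.3°) = 781 mW

781 mW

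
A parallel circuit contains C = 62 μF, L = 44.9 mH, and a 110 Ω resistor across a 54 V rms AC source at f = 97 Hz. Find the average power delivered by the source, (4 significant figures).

ω = 2πf = 609.5 rad/s
X_L = ωL = 27.37 Ω
X_C = 1/(ωC) = 26.46 Ω
Parallel: admittances add. Y = 1/R + 1/(jωL) + jωC
Y = (0.009091 + j0.001244) S
|Y| = 0.009176 S → |Z| = 1/|Y| = 109.0 Ω, ∠Z = −∠Y = -7.794°
I = V/|Z| = 495.5 mA
P = VI cos φ = 54 × 0.4955 × cos(-7.794°) = 26.51 W

26.51 W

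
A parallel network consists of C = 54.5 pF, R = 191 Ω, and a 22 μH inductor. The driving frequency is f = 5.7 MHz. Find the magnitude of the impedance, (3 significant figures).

ω = 2πf = 3.581e+07 rad/s
X_L = ωL = 788 Ω
X_C = 1/(ωC) = 512 Ω
Parallel: admittances add. Y = 1/R + 1/(jωL) + jωC
Y = (0.00524 + j0.000683) S
|Y| = 0.00528 S → |Z| = 1/|Y| = 189 Ω, ∠Z = −∠Y = -7.43°

189 Ω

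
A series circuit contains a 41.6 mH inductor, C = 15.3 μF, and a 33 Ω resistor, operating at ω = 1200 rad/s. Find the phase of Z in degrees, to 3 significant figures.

-7.84°

X_L = ωL = 49.9 Ω
X_C = 1/(ωC) = 54.5 Ω
Net reactance X = X_L − X_C = -4.55 Ω
Z = 33.0 − j4.55 Ω
|Z| = √(33.0² + 4.55²) = 33.3 Ω
∠Z = arctan(-4.55/33.0) = -7.84°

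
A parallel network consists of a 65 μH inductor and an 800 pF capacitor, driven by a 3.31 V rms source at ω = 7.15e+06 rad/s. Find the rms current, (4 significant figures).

11.81 mA

X_L = ωL = 464.7 Ω
X_C = 1/(ωC) = 174.8 Ω
Parallel: admittances add. Y = 1/(jωL) + jωC
Y = (0 + j0.003568) S
|Y| = 0.003568 S → |Z| = 1/|Y| = 280.2 Ω, ∠Z = −∠Y = -90.00°
I = V/|Z| = 3.31/280.2 = 11.81 mA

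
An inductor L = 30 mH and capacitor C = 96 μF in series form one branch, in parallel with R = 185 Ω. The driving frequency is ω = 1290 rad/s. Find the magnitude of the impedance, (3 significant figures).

X_L = ωL = 38.7 Ω
X_C = 1/(ωC) = 8.07 Ω
Branch 1: Z₁ = R = 185 Ω
Branch 2 (series LC): Z₂ = j(X_L − X_C) = j30.6 Ω
Parallel: Z = Z₁Z₂/(Z₁+Z₂), |Z| = 30.2 Ω, ∠Z = 80.6°

30.2 Ω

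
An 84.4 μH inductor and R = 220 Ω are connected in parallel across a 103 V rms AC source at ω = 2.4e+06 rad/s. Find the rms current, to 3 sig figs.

X_L = ωL = 203 Ω
Parallel: admittances add. Y = 1/R + 1/(jωL)
Y = (0.00455 − j0.00494) S
|Y| = 0.00671 S → |Z| = 1/|Y| = 149 Ω, ∠Z = −∠Y = 47.4°
I = V/|Z| = 103/149 = 691 mA

691 mA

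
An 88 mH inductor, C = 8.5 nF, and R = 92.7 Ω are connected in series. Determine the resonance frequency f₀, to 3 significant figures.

5.82 kHz

ω₀ = 1/√(LC) = 1/√(0.088 × 8.5e-09) = 36560 rad/s
f₀ = ω₀/(2π) = 5.82 kHz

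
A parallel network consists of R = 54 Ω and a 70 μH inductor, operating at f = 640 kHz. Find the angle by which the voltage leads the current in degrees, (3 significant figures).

ω = 2πf = 4.021e+06 rad/s
X_L = ωL = 281 Ω
Parallel: admittances add. Y = 1/R + 1/(jωL)
Y = (0.0185 − j0.00355) S
|Y| = 0.0189 S → |Z| = 1/|Y| = 53.0 Ω, ∠Z = −∠Y = 10.9°

10.9°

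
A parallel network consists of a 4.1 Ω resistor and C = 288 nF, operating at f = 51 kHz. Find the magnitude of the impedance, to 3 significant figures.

ω = 2πf = 320400 rad/s
X_C = 1/(ωC) = 10.8 Ω
Parallel: admittances add. Y = 1/R + jωC
Y = (0.244 + j0.0923) S
|Y| = 0.261 S → |Z| = 1/|Y| = 3.83 Ω, ∠Z = −∠Y = -20.7°

3.83 Ω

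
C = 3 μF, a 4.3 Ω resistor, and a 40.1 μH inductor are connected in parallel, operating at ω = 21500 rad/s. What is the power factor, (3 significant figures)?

X_L = ωL = 0.862 Ω
X_C = 1/(ωC) = 15.5 Ω
Parallel: admittances add. Y = 1/R + 1/(jωL) + jωC
Y = (0.233 − j1.10) S
|Y| = 1.12 S → |Z| = 1/|Y| = 0.893 Ω, ∠Z = −∠Y = 78.0°
cos φ = cos(78.0°) = 0.208

0.208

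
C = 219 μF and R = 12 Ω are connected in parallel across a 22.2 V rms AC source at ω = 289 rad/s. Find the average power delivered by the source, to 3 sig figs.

41.1 W

X_C = 1/(ωC) = 15.8 Ω
Parallel: admittances add. Y = 1/R + jωC
Y = (0.0833 + j0.0633) S
|Y| = 0.105 S → |Z| = 1/|Y| = 9.56 Ω, ∠Z = −∠Y = -37.2°
I = V/|Z| = 2.32 A
P = VI cos φ = 22.2 × 2.32 × cos(-37.2°) = 41.1 W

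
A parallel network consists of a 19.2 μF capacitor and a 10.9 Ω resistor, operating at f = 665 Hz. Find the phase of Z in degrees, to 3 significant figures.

ω = 2πf = 4178 rad/s
X_C = 1/(ωC) = 12.5 Ω
Parallel: admittances add. Y = 1/R + jωC
Y = (0.0917 + j0.0802) S
|Y| = 0.122 S → |Z| = 1/|Y| = 8.21 Ω, ∠Z = −∠Y = -41.2°

-41.2°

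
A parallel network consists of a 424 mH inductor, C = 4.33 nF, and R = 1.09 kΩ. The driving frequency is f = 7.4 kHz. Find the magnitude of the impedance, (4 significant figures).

ω = 2πf = 46500 rad/s
X_L = ωL = 19710 Ω
X_C = 1/(ωC) = 4967 Ω
Parallel: admittances add. Y = 1/R + 1/(jωL) + jωC
Y = (0.0009174 + j0.0001506) S
|Y| = 0.0009297 S → |Z| = 1/|Y| = 1076 Ω, ∠Z = −∠Y = -9.322°

1076 Ω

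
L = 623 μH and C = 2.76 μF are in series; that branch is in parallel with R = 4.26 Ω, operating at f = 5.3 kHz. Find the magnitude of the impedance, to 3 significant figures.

ω = 2πf = 33300 rad/s
X_L = ωL = 20.7 Ω
X_C = 1/(ωC) = 10.9 Ω
Branch 1: Z₁ = R = 4.26 Ω
Branch 2 (series LC): Z₂ = j(X_L − X_C) = j9.87 Ω
Parallel: Z = Z₁Z₂/(Z₁+Z₂), |Z| = 3.91 Ω, ∠Z = 23.4°

3.91 Ω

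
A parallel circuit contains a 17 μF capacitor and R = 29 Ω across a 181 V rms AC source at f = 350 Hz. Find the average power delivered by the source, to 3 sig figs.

1.13 kW

ω = 2πf = 2199 rad/s
X_C = 1/(ωC) = 26.7 Ω
Parallel: admittances add. Y = 1/R + jωC
Y = (0.0345 + j0.0374) S
|Y| = 0.0509 S → |Z| = 1/|Y| = 19.7 Ω, ∠Z = −∠Y = -47.3°
I = V/|Z| = 9.21 A
P = VI cos φ = 181 × 9.21 × cos(-47.3°) = 1.13 kW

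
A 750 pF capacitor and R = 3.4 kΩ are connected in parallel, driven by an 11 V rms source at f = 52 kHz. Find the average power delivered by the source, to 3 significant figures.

35.6 mW

ω = 2πf = 326700 rad/s
X_C = 1/(ωC) = 4080 Ω
Parallel: admittances add. Y = 1/R + jωC
Y = (0.000294 + j0.000245) S
|Y| = 0.000383 S → |Z| = 1/|Y| = 2610 Ω, ∠Z = −∠Y = -39.8°
I = V/|Z| = 4.21 mA
P = VI cos φ = 11 × 0.00421 × cos(-39.8°) = 35.6 mW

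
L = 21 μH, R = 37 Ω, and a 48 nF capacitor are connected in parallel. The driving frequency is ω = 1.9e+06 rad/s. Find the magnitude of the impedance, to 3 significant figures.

14.0 Ω

X_L = ωL = 39.9 Ω
X_C = 1/(ωC) = 11.0 Ω
Parallel: admittances add. Y = 1/R + 1/(jωL) + jωC
Y = (0.0270 + j0.0661) S
|Y| = 0.0714 S → |Z| = 1/|Y| = 14.0 Ω, ∠Z = −∠Y = -67.8°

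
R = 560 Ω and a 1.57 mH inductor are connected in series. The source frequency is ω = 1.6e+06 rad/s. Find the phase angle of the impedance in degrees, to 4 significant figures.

X_L = ωL = 2512 Ω
Z = 560.0 + j2512 Ω
|Z| = √(560.0² + 2512²) = 2574 Ω
∠Z = arctan(2512/560.0) = 77.43°

77.43°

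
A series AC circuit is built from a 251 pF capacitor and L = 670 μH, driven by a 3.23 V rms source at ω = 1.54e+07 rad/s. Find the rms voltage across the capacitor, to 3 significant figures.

X_L = ωL = 10300 Ω
X_C = 1/(ωC) = 259 Ω
Net reactance X = X_L − X_C = 10100 Ω
Z = j10100 Ω
|Z| = √(0² + 10100²) = 10100 Ω
I = V/|Z| = 321 μA
V_C = I·|Z_C| = 0.000321 × 259 = 0.0831 V

0.0831 V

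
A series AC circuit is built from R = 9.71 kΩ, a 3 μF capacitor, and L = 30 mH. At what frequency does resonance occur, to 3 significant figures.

531 Hz

ω₀ = 1/√(LC) = 1/√(0.03 × 3e-06) = 3333 rad/s
f₀ = ω₀/(2π) = 531 Hz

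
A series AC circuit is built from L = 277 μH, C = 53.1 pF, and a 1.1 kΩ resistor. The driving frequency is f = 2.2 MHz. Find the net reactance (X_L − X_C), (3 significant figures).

2470 Ω

ω = 2πf = 1.382e+07 rad/s
X_L = ωL = 3830 Ω
X_C = 1/(ωC) = 1360 Ω
X = 3830 − 1360 = 2470 Ω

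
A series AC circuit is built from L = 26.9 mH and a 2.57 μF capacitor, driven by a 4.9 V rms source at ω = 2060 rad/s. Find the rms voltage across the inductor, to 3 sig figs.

2.03 V

X_L = ωL = 55.4 Ω
X_C = 1/(ωC) = 189 Ω
Net reactance X = X_L − X_C = -133 Ω
Z = − j133 Ω
|Z| = √(0² + 133²) = 133 Ω
I = V/|Z| = 36.7 mA
V_L = I·|Z_L| = 0.0367 × 55.4 = 2.03 V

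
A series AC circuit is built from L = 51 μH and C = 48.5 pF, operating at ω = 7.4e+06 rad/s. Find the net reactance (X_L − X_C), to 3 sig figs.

-2410 Ω

X_L = ωL = 377 Ω
X_C = 1/(ωC) = 2790 Ω
X = 377 − 2790 = -2410 Ω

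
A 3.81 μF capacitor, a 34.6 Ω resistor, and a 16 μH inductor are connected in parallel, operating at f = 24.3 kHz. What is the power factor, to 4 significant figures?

ω = 2πf = 152700 rad/s
X_L = ωL = 2.443 Ω
X_C = 1/(ωC) = 1.719 Ω
Parallel: admittances add. Y = 1/R + 1/(jωL) + jωC
Y = (0.02890 + j0.1724) S
|Y| = 0.1748 S → |Z| = 1/|Y| = 5.722 Ω, ∠Z = −∠Y = -80.48°
cos φ = cos(-80.48°) = 0.1654

0.1654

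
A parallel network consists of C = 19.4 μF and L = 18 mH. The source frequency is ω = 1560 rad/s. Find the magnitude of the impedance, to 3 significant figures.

X_L = ωL = 28.1 Ω
X_C = 1/(ωC) = 33.0 Ω
Parallel: admittances add. Y = 1/(jωL) + jωC
Y = (0 − j0.00535) S
|Y| = 0.00535 S → |Z| = 1/|Y| = 187 Ω, ∠Z = −∠Y = 90.0°

187 Ω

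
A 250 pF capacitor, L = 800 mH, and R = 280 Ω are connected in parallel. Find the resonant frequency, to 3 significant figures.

ω₀ = 1/√(LC) = 1/√(0.8 × 2.5e-10) = 70710 rad/s
f₀ = ω₀/(2π) = 11.3 kHz

11.3 kHz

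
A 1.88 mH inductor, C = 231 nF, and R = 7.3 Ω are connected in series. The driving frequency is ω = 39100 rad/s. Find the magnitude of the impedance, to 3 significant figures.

X_L = ωL = 73.5 Ω
X_C = 1/(ωC) = 111 Ω
Net reactance X = X_L − X_C = -37.2 Ω
Z = 7.30 − j37.2 Ω
|Z| = √(7.30² + 37.2²) = 37.9 Ω

37.9 Ω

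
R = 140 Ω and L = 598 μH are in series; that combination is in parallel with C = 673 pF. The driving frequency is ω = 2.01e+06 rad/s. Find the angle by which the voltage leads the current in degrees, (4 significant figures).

X_L = ωL = 1202 Ω
X_C = 1/(ωC) = 739.2 Ω
Branch 1 (R+jX_L): Z₁ = 140.0 + j1202 Ω, |Z₁| = 1210 Ω
Branch 2 (−jX_C): Z₂ = −j739.2 Ω
Parallel: Z = Z₁Z₂/(Z₁+Z₂), |Z| = 1850 Ω, ∠Z = -79.81°

-79.81°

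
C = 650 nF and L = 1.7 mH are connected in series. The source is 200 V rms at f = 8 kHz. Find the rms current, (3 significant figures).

3.65 A

ω = 2πf = 50270 rad/s
X_L = ωL = 85.5 Ω
X_C = 1/(ωC) = 30.6 Ω
Net reactance X = X_L − X_C = 54.8 Ω
Z = j54.8 Ω
|Z| = √(0² + 54.8²) = 54.8 Ω
I = V/|Z| = 200/54.8 = 3.65 A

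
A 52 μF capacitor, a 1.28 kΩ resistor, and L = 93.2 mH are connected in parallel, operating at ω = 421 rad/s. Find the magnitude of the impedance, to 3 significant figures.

X_L = ωL = 39.2 Ω
X_C = 1/(ωC) = 45.7 Ω
Parallel: admittances add. Y = 1/R + 1/(jωL) + jωC
Y = (0.000781 − j0.00359) S
|Y| = 0.00368 S → |Z| = 1/|Y| = 272 Ω, ∠Z = −∠Y = 77.7°

272 Ω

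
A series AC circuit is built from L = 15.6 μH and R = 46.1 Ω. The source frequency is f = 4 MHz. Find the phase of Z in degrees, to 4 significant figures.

83.29°

ω = 2πf = 2.513e+07 rad/s
X_L = ωL = 392.1 Ω
Z = 46.10 + j392.1 Ω
|Z| = √(46.10² + 392.1²) = 394.8 Ω
∠Z = arctan(392.1/46.10) = 83.29°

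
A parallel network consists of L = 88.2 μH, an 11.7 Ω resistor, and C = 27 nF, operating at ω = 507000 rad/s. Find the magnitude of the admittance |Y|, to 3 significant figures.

X_L = ωL = 44.7 Ω
X_C = 1/(ωC) = 73.1 Ω
Parallel: admittances add. Y = 1/R + 1/(jωL) + jωC
Y = (0.0855 − j0.00867) S
|Y| = 0.0859 S → |Z| = 1/|Y| = 11.6 Ω, ∠Z = −∠Y = 5.79°

85.9 mS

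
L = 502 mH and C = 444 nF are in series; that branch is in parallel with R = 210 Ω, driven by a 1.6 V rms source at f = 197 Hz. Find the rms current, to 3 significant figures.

7.74 mA

ω = 2πf = 1238 rad/s
X_L = ωL = 621 Ω
X_C = 1/(ωC) = 1820 Ω
Branch 1: Z₁ = R = 210 Ω
Branch 2 (series LC): Z₂ = j(X_L − X_C) = −j1200 Ω
Parallel: Z = Z₁Z₂/(Z₁+Z₂), |Z| = 207 Ω, ∠Z = -9.94°
I = V/|Z| = 1.6/207 = 7.74 mA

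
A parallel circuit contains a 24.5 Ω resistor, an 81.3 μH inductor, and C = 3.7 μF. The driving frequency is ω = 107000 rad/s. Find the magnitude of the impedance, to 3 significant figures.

3.52 Ω

X_L = ωL = 8.70 Ω
X_C = 1/(ωC) = 2.53 Ω
Parallel: admittances add. Y = 1/R + 1/(jωL) + jωC
Y = (0.0408 + j0.281) S
|Y| = 0.284 S → |Z| = 1/|Y| = 3.52 Ω, ∠Z = −∠Y = -81.7°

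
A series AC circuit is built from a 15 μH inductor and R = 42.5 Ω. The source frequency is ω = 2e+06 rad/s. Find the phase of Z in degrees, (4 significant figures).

35.22°

X_L = ωL = 30.00 Ω
Z = 42.50 + j30.00 Ω
|Z| = √(42.50² + 30.00²) = 52.02 Ω
∠Z = arctan(30.00/42.50) = 35.22°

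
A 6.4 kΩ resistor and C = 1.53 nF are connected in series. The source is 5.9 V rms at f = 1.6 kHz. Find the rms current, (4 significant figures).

ω = 2πf = 10050 rad/s
X_C = 1/(ωC) = 65010 Ω
Z = 6400 − j65010 Ω
|Z| = √(6400² + 65010²) = 65330 Ω
I = V/|Z| = 5.9/65330 = 90.31 μA

90.31 μA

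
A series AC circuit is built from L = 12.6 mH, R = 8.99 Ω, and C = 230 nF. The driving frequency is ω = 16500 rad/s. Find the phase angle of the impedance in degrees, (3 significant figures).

X_L = ωL = 208 Ω
X_C = 1/(ωC) = 264 Ω
Net reactance X = X_L − X_C = -55.6 Ω
Z = 8.99 − j55.6 Ω
|Z| = √(8.99² + 55.6²) = 56.3 Ω
∠Z = arctan(-55.6/8.99) = -80.8°

-80.8°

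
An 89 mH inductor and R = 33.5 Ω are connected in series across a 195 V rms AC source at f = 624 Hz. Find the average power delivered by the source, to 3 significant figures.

ω = 2πf = 3921 rad/s
X_L = ωL = 349 Ω
Z = 33.5 + j349 Ω
|Z| = √(33.5² + 349²) = 351 Ω
∠Z = arctan(349/33.5) = 84.5°
I = V/|Z| = 556 mA
P = VI cos φ = 195 × 0.556 × cos(84.5°) = 10.4 W

10.4 W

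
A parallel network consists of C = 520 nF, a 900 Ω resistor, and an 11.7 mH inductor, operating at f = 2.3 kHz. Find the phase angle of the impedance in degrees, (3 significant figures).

ω = 2πf = 14450 rad/s
X_L = ωL = 169 Ω
X_C = 1/(ωC) = 133 Ω
Parallel: admittances add. Y = 1/R + 1/(jωL) + jωC
Y = (0.00111 + j0.00160) S
|Y| = 0.00195 S → |Z| = 1/|Y| = 513 Ω, ∠Z = −∠Y = -55.2°

-55.2°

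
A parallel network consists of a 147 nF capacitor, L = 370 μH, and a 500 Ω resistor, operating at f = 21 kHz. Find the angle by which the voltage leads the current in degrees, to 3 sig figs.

ω = 2πf = 131900 rad/s
X_L = ωL = 48.8 Ω
X_C = 1/(ωC) = 51.6 Ω
Parallel: admittances add. Y = 1/R + 1/(jωL) + jωC
Y = (0.00200 − j0.00109) S
|Y| = 0.00228 S → |Z| = 1/|Y| = 439 Ω, ∠Z = −∠Y = 28.5°

28.5°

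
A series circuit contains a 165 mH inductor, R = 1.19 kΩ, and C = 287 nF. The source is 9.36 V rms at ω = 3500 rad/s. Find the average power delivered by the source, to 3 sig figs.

X_L = ωL = 578 Ω
X_C = 1/(ωC) = 996 Ω
Net reactance X = X_L − X_C = -418 Ω
Z = 1190 − j418 Ω
|Z| = √(1190² + 418²) = 1260 Ω
∠Z = arctan(-418/1190) = -19.4°
I = V/|Z| = 7.42 mA
P = VI cos φ = 9.36 × 0.00742 × cos(-19.4°) = 65.5 mW

65.5 mW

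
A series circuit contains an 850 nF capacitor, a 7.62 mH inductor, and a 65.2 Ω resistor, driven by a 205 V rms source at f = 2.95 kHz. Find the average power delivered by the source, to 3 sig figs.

266 W

ω = 2πf = 18540 rad/s
X_L = ωL = 141 Ω
X_C = 1/(ωC) = 63.5 Ω
Net reactance X = X_L − X_C = 77.8 Ω
Z = 65.2 + j77.8 Ω
|Z| = √(65.2² + 77.8²) = 101 Ω
∠Z = arctan(77.8/65.2) = 50.0°
I = V/|Z| = 2.02 A
P = VI cos φ = 205 × 2.02 × cos(50.0°) = 266 W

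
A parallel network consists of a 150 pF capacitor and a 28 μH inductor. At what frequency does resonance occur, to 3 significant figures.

ω₀ = 1/√(LC) = 1/√(2.8e-05 × 1.5e-10) = 1.543e+07 rad/s
f₀ = ω₀/(2π) = 2.46 MHz

2.46 MHz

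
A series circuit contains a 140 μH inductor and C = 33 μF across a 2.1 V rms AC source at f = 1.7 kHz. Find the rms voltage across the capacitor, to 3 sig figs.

ω = 2πf = 10680 rad/s
X_L = ωL = 1.50 Ω
X_C = 1/(ωC) = 2.84 Ω
Net reactance X = X_L − X_C = -1.34 Ω
Z = − j1.34 Ω
|Z| = √(0² + 1.34²) = 1.34 Ω
I = V/|Z| = 1.57 A
V_C = I·|Z_C| = 1.57 × 2.84 = 4.44 V

4.44 V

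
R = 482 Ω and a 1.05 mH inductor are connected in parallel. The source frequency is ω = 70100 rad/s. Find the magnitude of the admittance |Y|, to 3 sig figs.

X_L = ωL = 73.6 Ω
Parallel: admittances add. Y = 1/R + 1/(jωL)
Y = (0.00207 − j0.0136) S
|Y| = 0.0137 S → |Z| = 1/|Y| = 72.8 Ω, ∠Z = −∠Y = 81.3°

13.7 mS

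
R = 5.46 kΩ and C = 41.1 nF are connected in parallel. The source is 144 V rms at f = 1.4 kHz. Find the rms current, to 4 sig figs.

ω = 2πf = 8796 rad/s
X_C = 1/(ωC) = 2766 Ω
Parallel: admittances add. Y = 1/R + jωC
Y = (0.0001832 + j0.0003615) S
|Y| = 0.0004053 S → |Z| = 1/|Y| = 2467 Ω, ∠Z = −∠Y = -63.13°
I = V/|Z| = 144/2467 = 58.36 mA

58.36 mA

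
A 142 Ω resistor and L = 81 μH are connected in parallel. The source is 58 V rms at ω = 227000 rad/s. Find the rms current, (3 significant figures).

3.18 A

X_L = ωL = 18.4 Ω
Parallel: admittances add. Y = 1/R + 1/(jωL)
Y = (0.00704 − j0.0544) S
|Y| = 0.0548 S → |Z| = 1/|Y| = 18.2 Ω, ∠Z = −∠Y = 82.6°
I = V/|Z| = 58/18.2 = 3.18 A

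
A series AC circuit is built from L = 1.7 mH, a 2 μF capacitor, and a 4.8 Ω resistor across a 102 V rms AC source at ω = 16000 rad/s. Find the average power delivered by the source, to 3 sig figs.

X_L = ωL = 27.2 Ω
X_C = 1/(ωC) = 31.2 Ω
Net reactance X = X_L − X_C = -4.05 Ω
Z = 4.80 − j4.05 Ω
|Z| = √(4.80² + 4.05²) = 6.28 Ω
∠Z = arctan(-4.05/4.80) = -40.2°
I = V/|Z| = 16.2 A
P = VI cos φ = 102 × 16.2 × cos(-40.2°) = 1.27 kW

1.27 kW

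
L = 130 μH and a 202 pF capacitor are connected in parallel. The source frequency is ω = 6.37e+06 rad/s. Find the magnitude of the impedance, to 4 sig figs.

X_L = ωL = 828.1 Ω
X_C = 1/(ωC) = 777.2 Ω
Parallel: admittances add. Y = 1/(jωL) + jωC
Y = (0 + j7.916e-05) S
|Y| = 7.916e-05 S → |Z| = 1/|Y| = 12630 Ω, ∠Z = −∠Y = -90.00°

12630 Ω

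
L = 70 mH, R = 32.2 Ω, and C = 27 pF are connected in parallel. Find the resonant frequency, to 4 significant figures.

115.8 kHz

ω₀ = 1/√(LC) = 1/√(0.07 × 2.7e-11) = 727400 rad/s
f₀ = ω₀/(2π) = 115.8 kHz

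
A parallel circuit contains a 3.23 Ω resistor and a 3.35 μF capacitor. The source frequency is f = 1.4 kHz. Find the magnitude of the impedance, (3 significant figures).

ω = 2πf = 8796 rad/s
X_C = 1/(ωC) = 33.9 Ω
Parallel: admittances add. Y = 1/R + jωC
Y = (0.310 + j0.0295) S
|Y| = 0.311 S → |Z| = 1/|Y| = 3.22 Ω, ∠Z = −∠Y = -5.44°

3.22 Ω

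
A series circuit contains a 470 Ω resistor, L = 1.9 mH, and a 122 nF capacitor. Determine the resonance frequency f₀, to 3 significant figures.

10.5 kHz

ω₀ = 1/√(LC) = 1/√(0.0019 × 1.22e-07) = 65680 rad/s
f₀ = ω₀/(2π) = 10.5 kHz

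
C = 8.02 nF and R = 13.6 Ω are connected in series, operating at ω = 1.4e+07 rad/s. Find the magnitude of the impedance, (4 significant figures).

X_C = 1/(ωC) = 8.906 Ω
Z = 13.60 − j8.906 Ω
|Z| = √(13.60² + 8.906²) = 16.26 Ω

16.26 Ω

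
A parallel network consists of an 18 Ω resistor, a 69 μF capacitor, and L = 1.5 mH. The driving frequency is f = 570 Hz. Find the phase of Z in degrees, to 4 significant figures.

ω = 2πf = 3581 rad/s
X_L = ωL = 5.372 Ω
X_C = 1/(ωC) = 4.047 Ω
Parallel: admittances add. Y = 1/R + 1/(jωL) + jωC
Y = (0.05556 + j0.06097) S
|Y| = 0.08249 S → |Z| = 1/|Y| = 12.12 Ω, ∠Z = −∠Y = -47.66°

-47.66°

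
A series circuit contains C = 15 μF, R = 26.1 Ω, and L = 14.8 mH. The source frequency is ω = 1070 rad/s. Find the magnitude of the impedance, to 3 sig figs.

53.3 Ω

X_L = ωL = 15.8 Ω
X_C = 1/(ωC) = 62.3 Ω
Net reactance X = X_L − X_C = -46.5 Ω
Z = 26.1 − j46.5 Ω
|Z| = √(26.1² + 46.5²) = 53.3 Ω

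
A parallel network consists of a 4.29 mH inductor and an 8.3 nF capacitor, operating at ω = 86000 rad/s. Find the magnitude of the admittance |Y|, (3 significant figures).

X_L = ωL = 369 Ω
X_C = 1/(ωC) = 1400 Ω
Parallel: admittances add. Y = 1/(jωL) + jωC
Y = (0 − j0.00200) S
|Y| = 0.00200 S → |Z| = 1/|Y| = 501 Ω, ∠Z = −∠Y = 90.0°

2.00 mS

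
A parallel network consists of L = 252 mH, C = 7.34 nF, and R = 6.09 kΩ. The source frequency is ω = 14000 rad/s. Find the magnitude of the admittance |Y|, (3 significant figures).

244 μS

X_L = ωL = 3530 Ω
X_C = 1/(ωC) = 9730 Ω
Parallel: admittances add. Y = 1/R + 1/(jωL) + jωC
Y = (0.000164 − j0.000181) S
|Y| = 0.000244 S → |Z| = 1/|Y| = 4100 Ω, ∠Z = −∠Y = 47.7°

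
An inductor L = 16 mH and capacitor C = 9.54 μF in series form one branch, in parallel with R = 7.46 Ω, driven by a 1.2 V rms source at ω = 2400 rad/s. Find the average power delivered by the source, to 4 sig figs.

X_L = ωL = 38.40 Ω
X_C = 1/(ωC) = 43.68 Ω
Branch 1: Z₁ = R = 7.460 Ω
Branch 2 (series LC): Z₂ = j(X_L − X_C) = −j5.276 Ω
Parallel: Z = Z₁Z₂/(Z₁+Z₂), |Z| = 4.307 Ω, ∠Z = -54.73°
I = V/|Z| = 278.6 mA
P = VI cos φ = 1.2 × 0.2786 × cos(-54.73°) = 193.0 mW

193.0 mW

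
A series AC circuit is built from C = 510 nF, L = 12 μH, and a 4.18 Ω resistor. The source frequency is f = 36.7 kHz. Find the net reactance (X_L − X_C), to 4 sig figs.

ω = 2πf = 230600 rad/s
X_L = ωL = 2.767 Ω
X_C = 1/(ωC) = 8.503 Ω
X = 2.767 − 8.503 = -5.736 Ω

-5.736 Ω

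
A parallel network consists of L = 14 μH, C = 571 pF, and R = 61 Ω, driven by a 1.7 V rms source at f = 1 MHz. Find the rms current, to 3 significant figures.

30.8 mA

ω = 2πf = 6.283e+06 rad/s
X_L = ωL = 88.0 Ω
X_C = 1/(ωC) = 279 Ω
Parallel: admittances add. Y = 1/R + 1/(jωL) + jωC
Y = (0.0164 − j0.00778) S
|Y| = 0.0181 S → |Z| = 1/|Y| = 55.1 Ω, ∠Z = −∠Y = 25.4°
I = V/|Z| = 1.7/55.1 = 30.8 mA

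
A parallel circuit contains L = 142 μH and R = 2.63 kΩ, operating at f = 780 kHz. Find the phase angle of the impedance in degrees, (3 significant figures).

75.2°

ω = 2πf = 4.901e+06 rad/s
X_L = ωL = 696 Ω
Parallel: admittances add. Y = 1/R + 1/(jωL)
Y = (0.000380 − j0.00144) S
|Y| = 0.00149 S → |Z| = 1/|Y| = 673 Ω, ∠Z = −∠Y = 75.2°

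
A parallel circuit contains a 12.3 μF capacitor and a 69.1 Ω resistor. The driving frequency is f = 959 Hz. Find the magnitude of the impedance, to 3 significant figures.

ω = 2πf = 6026 rad/s
X_C = 1/(ωC) = 13.5 Ω
Parallel: admittances add. Y = 1/R + jωC
Y = (0.0145 + j0.0741) S
|Y| = 0.0755 S → |Z| = 1/|Y| = 13.2 Ω, ∠Z = −∠Y = -79.0°

13.2 Ω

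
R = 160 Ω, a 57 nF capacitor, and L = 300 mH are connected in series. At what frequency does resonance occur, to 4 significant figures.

1.217 kHz

ω₀ = 1/√(LC) = 1/√(0.3 × 5.7e-08) = 7647 rad/s
f₀ = ω₀/(2π) = 1.217 kHz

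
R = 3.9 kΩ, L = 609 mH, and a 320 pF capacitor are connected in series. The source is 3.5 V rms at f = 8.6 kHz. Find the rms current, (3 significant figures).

ω = 2πf = 54040 rad/s
X_L = ωL = 32900 Ω
X_C = 1/(ωC) = 57800 Ω
Net reactance X = X_L − X_C = -24900 Ω
Z = 3900 − j24900 Ω
|Z| = √(3900² + 24900²) = 25200 Ω
I = V/|Z| = 3.5/25200 = 139 μA

139 μA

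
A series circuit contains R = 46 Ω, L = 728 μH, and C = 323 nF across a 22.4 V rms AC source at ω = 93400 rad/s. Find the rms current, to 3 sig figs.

X_L = ωL = 68.0 Ω
X_C = 1/(ωC) = 33.1 Ω
Net reactance X = X_L − X_C = 34.8 Ω
Z = 46.0 + j34.8 Ω
|Z| = √(46.0² + 34.8²) = 57.7 Ω
I = V/|Z| = 22.4/57.7 = 388 mA

388 mA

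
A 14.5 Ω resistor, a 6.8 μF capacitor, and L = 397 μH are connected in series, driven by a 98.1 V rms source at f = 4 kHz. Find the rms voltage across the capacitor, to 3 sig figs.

ω = 2πf = 25130 rad/s
X_L = ωL = 9.98 Ω
X_C = 1/(ωC) = 5.85 Ω
Net reactance X = X_L − X_C = 4.13 Ω
Z = 14.5 + j4.13 Ω
|Z| = √(14.5² + 4.13²) = 15.1 Ω
I = V/|Z| = 6.51 A
V_C = I·|Z_C| = 6.51 × 5.85 = 38.1 V

38.1 V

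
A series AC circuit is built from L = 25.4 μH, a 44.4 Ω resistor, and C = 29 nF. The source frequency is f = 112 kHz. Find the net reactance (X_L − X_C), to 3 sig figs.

ω = 2πf = 703700 rad/s
X_L = ωL = 17.9 Ω
X_C = 1/(ωC) = 49.0 Ω
X = 17.9 − 49.0 = -31.1 Ω

-31.1 Ω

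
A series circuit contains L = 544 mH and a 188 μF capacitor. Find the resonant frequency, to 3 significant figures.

ω₀ = 1/√(LC) = 1/√(0.544 × 0.000188) = 98.88 rad/s
f₀ = ω₀/(2π) = 15.7 Hz

15.7 Hz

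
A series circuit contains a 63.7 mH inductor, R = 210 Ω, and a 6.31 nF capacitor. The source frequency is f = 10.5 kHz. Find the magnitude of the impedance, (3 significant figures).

1810 Ω

ω = 2πf = 65970 rad/s
X_L = ωL = 4200 Ω
X_C = 1/(ωC) = 2400 Ω
Net reactance X = X_L − X_C = 1800 Ω
Z = 210 + j1800 Ω
|Z| = √(210² + 1800²) = 1810 Ω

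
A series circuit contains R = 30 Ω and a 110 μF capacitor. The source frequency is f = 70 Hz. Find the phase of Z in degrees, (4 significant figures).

-34.57°

ω = 2πf = 439.8 rad/s
X_C = 1/(ωC) = 20.67 Ω
Z = 30.00 − j20.67 Ω
|Z| = √(30.00² + 20.67²) = 36.43 Ω
∠Z = arctan(-20.67/30.00) = -34.57°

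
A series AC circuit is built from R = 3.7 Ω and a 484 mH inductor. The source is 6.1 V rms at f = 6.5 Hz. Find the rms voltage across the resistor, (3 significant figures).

1.12 V

ω = 2πf = 40.84 rad/s
X_L = ωL = 19.8 Ω
Z = 3.70 + j19.8 Ω
|Z| = √(3.70² + 19.8²) = 20.1 Ω
I = V/|Z| = 303 mA
V_R = I·|Z_R| = 0.303 × 3.70 = 1.12 V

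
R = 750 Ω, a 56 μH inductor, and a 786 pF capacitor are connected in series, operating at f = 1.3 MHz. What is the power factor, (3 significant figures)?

0.928

ω = 2πf = 8.168e+06 rad/s
X_L = ωL = 457 Ω
X_C = 1/(ωC) = 156 Ω
Net reactance X = X_L − X_C = 302 Ω
Z = 750 + j302 Ω
|Z| = √(750² + 302²) = 808 Ω
∠Z = arctan(302/750) = 21.9°
cos φ = cos(21.9°) = 0.928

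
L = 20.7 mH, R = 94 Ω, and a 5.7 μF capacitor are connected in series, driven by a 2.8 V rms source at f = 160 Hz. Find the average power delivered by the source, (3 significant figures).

ω = 2πf = 1005 rad/s
X_L = ωL = 20.8 Ω
X_C = 1/(ωC) = 175 Ω
Net reactance X = X_L − X_C = -154 Ω
Z = 94.0 − j154 Ω
|Z| = √(94.0² + 154²) = 180 Ω
∠Z = arctan(-154/94.0) = -58.6°
I = V/|Z| = 15.5 mA
P = VI cos φ = 2.8 × 0.0155 × cos(-58.6°) = 22.7 mW

22.7 mW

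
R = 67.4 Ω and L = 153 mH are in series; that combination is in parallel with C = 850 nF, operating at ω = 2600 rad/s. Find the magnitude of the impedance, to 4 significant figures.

X_L = ωL = 397.8 Ω
X_C = 1/(ωC) = 452.5 Ω
Branch 1 (R+jX_L): Z₁ = 67.40 + j397.8 Ω, |Z₁| = 403.5 Ω
Branch 2 (−jX_C): Z₂ = −j452.5 Ω
Parallel: Z = Z₁Z₂/(Z₁+Z₂), |Z| = 2103 Ω, ∠Z = 29.44°

2103 Ω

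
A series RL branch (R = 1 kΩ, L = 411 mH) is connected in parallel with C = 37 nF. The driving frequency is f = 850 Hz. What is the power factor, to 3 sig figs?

ω = 2πf = 5341 rad/s
X_L = ωL = 2200 Ω
X_C = 1/(ωC) = 5060 Ω
Branch 1 (R+jX_L): Z₁ = 1000 + j2200 Ω, |Z₁| = 2410 Ω
Branch 2 (−jX_C): Z₂ = −j5060 Ω
Parallel: Z = Z₁Z₂/(Z₁+Z₂), |Z| = 4020 Ω, ∠Z = 46.3°
cos φ = cos(46.3°) = 0.691

0.691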